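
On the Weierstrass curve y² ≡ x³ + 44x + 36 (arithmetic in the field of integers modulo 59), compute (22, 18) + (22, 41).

The two points share x = 22 and their y-coordinates satisfy 18 + 41 ≡ 0 (mod 59), so they are inverses. Their sum is O.

O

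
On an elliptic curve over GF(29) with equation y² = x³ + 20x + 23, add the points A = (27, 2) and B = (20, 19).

(27, 2) + (20, 19). λ = (19 - 2)/(20 - 27) ≡ 17/22 mod 29. 22⁻¹ ≡ 4 (mod 29) since 22·4 = 88 ≡ 1, so λ ≡ 10.
  x = λ² - 27 - 20 = 100 - 47 ≡ 24; y = λ·(27 - 24) - 2 ≡ 28. → (24, 28)

(24, 28)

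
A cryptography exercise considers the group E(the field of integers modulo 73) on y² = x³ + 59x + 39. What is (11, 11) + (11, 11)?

(28, 8)

tangent at (11, 11): λ = (3·11² + 59)/(2·11) ≡ 57/22. 22⁻¹ ≡ 10 (mod 73), so λ ≡ 57·10 ≡ 59.
  x = λ² - 11 - 11 = 3481 - 22 ≡ 28; y = λ·(11 - 28) - 11 ≡ 8. → (28, 8)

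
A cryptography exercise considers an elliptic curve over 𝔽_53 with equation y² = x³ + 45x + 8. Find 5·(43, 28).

Write P = (43, 28).
Repeated addition: build up to 5P.
2P: tangent at (43, 28): λ = (3·43² + 45)/(2·28) ≡ 27/3. 3⁻¹ ≡ 18 (mod 53) since 3·18 = 54 ≡ 1, so λ ≡ 27·18 ≡ 9.
  x = λ² - 43 - 43 = 81 - 86 ≡ 48; y = λ·(43 - 48) - 28 ≡ 33. → (48, 33)
3P: (48, 33) + (43, 28). λ = (28 - 33)/(43 - 48) ≡ 48/48 mod 53. 48⁻¹ ≡ 21 (mod 53) since 48·21 = 1008 ≡ 1, so λ ≡ 1.
  x = λ² - 48 - 43 = 1 - 91 ≡ 16; y = λ·(48 - 16) - 33 ≡ 52. → (16, 52)
4P: (16, 52) + (43, 28). λ = (28 - 52)/(43 - 16) ≡ 29/27 mod 53. 27⁻¹ ≡ 2 (mod 53), so λ ≡ 5.
  x = λ² - 16 - 43 = 25 - 59 ≡ 19; y = λ·(16 - 19) - 52 ≡ 39. → (19, 39)
5P: (19, 39) + (43, 28). λ = (28 - 39)/(43 - 19) ≡ 42/24 mod 53. 24⁻¹ ≡ 42 (mod 53) since 24·42 = 1008 ≡ 1, so λ ≡ 15.
  x = λ² - 19 - 43 = 225 - 62 ≡ 4; y = λ·(19 - 4) - 39 ≡ 27. → (4, 27)

(4, 27)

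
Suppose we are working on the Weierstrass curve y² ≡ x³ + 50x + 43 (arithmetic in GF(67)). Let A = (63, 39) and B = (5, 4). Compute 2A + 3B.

First 2A:
Repeated addition: build up to 2A.
2A: tangent at (63, 39): λ = (3·63² + 50)/(2·39) ≡ 31/11. 11⁻¹ ≡ 61 (mod 67), so λ ≡ 31·61 ≡ 15.
  x = λ² - 63 - 63 = 225 - 126 ≡ 32; y = λ·(63 - 32) - 39 ≡ 24. → (32, 24)
2A = (32, 24).
Next 3B:
Repeated addition: build up to 3B.
2B: tangent at (5, 4): λ = (3·5² + 50)/(2·4) ≡ 58/8. 8⁻¹ ≡ 42 (mod 67), so λ ≡ 58·42 ≡ 24.
  x = λ² - 5 - 5 = 576 - 10 ≡ 30; y = λ·(5 - 30) - 4 ≡ 66. → (30, 66)
3B: (30, 66) + (5, 4). λ = (4 - 66)/(5 - 30) ≡ 5/42 mod 67. 42⁻¹ ≡ 8 (mod 67) since 42·8 = 336 ≡ 1, so λ ≡ 40.
  x = λ² - 30 - 5 = 1600 - 35 ≡ 24; y = λ·(30 - 24) - 66 ≡ 40. → (24, 40)
3B = (24, 40).
Finally 2A + 3B:
(32, 24) + (24, 40). λ = (40 - 24)/(24 - 32) ≡ 16/59 mod 67. 59⁻¹ ≡ 25 (mod 67), so λ ≡ 65.
  x = λ² - 32 - 24 = 4225 - 56 ≡ 15; y = λ·(32 - 15) - 24 ≡ 9. → (15, 9)

(15, 9)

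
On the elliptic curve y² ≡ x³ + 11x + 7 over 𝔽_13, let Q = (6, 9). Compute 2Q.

tangent at (6, 9): λ = (3·6² + 11)/(2·9) ≡ 2/5. 5⁻¹ ≡ 8 (mod 13) since 5·8 = 40 ≡ 1, so λ ≡ 2·8 ≡ 3.
  x = λ² - 6 - 6 = 9 - 12 ≡ 10; y = λ·(6 - 10) - 9 ≡ 5. → (10, 5)

(10, 5)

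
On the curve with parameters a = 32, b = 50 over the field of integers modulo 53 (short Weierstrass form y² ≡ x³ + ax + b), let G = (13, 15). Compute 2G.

(52, 21)

tangent at (13, 15): λ = (3·13² + 32)/(2·15) ≡ 9/30. 30⁻¹ ≡ 23 (mod 53), so λ ≡ 9·23 ≡ 48.
  x = λ² - 13 - 13 = 2304 - 26 ≡ 52; y = λ·(13 - 52) - 15 ≡ 21. → (52, 21)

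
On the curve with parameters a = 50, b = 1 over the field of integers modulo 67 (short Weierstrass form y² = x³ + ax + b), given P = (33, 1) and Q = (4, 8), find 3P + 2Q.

(24, 33)

First 3P:
Repeated addition: build up to 3P.
2P: tangent at (33, 1): λ = (3·33² + 50)/(2·1) ≡ 34/2. 2⁻¹ ≡ 34 (mod 67), so λ ≡ 34·34 ≡ 17.
  x = λ² - 33 - 33 = 289 - 66 ≡ 22; y = λ·(33 - 22) - 1 ≡ 52. → (22, 52)
3P: (22, 52) + (33, 1). λ = (1 - 52)/(33 - 22) ≡ 16/11 mod 67. 11⁻¹ ≡ 61 (mod 67), so λ ≡ 38.
  x = λ² - 22 - 33 = 1444 - 55 ≡ 49; y = λ·(22 - 49) - 52 ≡ 61. → (49, 61)
3P = (49, 61).
Next 2Q:
Repeated addition: build up to 2Q.
2Q: tangent at (4, 8): λ = (3·4² + 50)/(2·8) ≡ 31/16. 16⁻¹ ≡ 21 (mod 67) since 16·21 = 336 ≡ 1, so λ ≡ 31·21 ≡ 48.
  x = λ² - 4 - 4 = 2304 - 8 ≡ 18; y = λ·(4 - 18) - 8 ≡ 57. → (18, 57)
2Q = (18, 57).
Finally 3P + 2Q:
(49, 61) + (18, 57). λ = (57 - 61)/(18 - 49) ≡ 63/36 mod 67. 36⁻¹ ≡ 54 (mod 67), so λ ≡ 52.
  x = λ² - 49 - 18 = 2704 - 67 ≡ 24; y = λ·(49 - 24) - 61 ≡ 33. → (24, 33)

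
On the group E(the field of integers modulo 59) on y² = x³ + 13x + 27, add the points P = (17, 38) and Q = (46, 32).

(22, 20)

(17, 38) + (46, 32). λ = (32 - 38)/(46 - 17) ≡ 53/29 mod 59. 29⁻¹ ≡ 57 (mod 59), so λ ≡ 12.
  x = λ² - 17 - 46 = 144 - 63 ≡ 22; y = λ·(17 - 22) - 38 ≡ 20. → (22, 20)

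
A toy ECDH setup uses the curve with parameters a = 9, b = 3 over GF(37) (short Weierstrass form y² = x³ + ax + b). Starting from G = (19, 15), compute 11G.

(30, 35)

Repeated addition: build up to 11G.
2G: tangent at (19, 15): λ = (3·19² + 9)/(2·15) ≡ 19/30. 30⁻¹ ≡ 21 (mod 37) since 30·21 = 630 ≡ 1, so λ ≡ 19·21 ≡ 29.
  x = λ² - 19 - 19 = 841 - 38 ≡ 26; y = λ·(19 - 26) - 15 ≡ 4. → (26, 4)
3G: (26, 4) + (19, 15). λ = (15 - 4)/(19 - 26) ≡ 11/30 mod 37. 30⁻¹ ≡ 21 (mod 37), so λ ≡ 9.
  x = λ² - 26 - 19 = 81 - 45 ≡ 36; y = λ·(26 - 36) - 4 ≡ 17. → (36, 17)
4G: (36, 17) + (19, 15). λ = (15 - 17)/(19 - 36) ≡ 35/20 mod 37. 20⁻¹ ≡ 13 (mod 37) since 20·13 = 260 ≡ 1, so λ ≡ 11.
  x = λ² - 36 - 19 = 121 - 55 ≡ 29; y = λ·(36 - 29) - 17 ≡ 23. → (29, 23)
5G: (29, 23) + (19, 15). λ = (15 - 23)/(19 - 29) ≡ 29/27 mod 37. 27⁻¹ ≡ 11 (mod 37) since 27·11 = 297 ≡ 1, so λ ≡ 23.
  x = λ² - 29 - 19 = 529 - 48 ≡ 0; y = λ·(29 - 0) - 23 ≡ 15. → (0, 15)
6G: (0, 15) + (19, 15). λ = (15 - 15)/(19 - 0) ≡ 0/19 mod 37. 19⁻¹ ≡ 2 (mod 37) since 19·2 = 38 ≡ 1, so λ ≡ 0.
  x = λ² - 0 - 19 = 0 - 19 ≡ 18; y = λ·(0 - 18) - 15 ≡ 22. → (18, 22)
7G: (18, 22) + (19, 15). λ = (15 - 22)/(19 - 18) ≡ 30/1 mod 37. 1⁻¹ ≡ 1 (mod 37) since 1·1 = 1 ≡ 1, so λ ≡ 30.
  x = λ² - 18 - 19 = 900 - 37 ≡ 12; y = λ·(18 - 12) - 22 ≡ 10. → (12, 10)
8G: (12, 10) + (19, 15). λ = (15 - 10)/(19 - 12) ≡ 5/7 mod 37. 7⁻¹ ≡ 16 (mod 37) since 7·16 = 112 ≡ 1, so λ ≡ 6.
  x = λ² - 12 - 19 = 36 - 31 ≡ 5; y = λ·(12 - 5) - 10 ≡ 32. → (5, 32)
9G: (5, 32) + (19, 15). λ = (15 - 32)/(19 - 5) ≡ 20/14 mod 37. 14⁻¹ ≡ 8 (mod 37), so λ ≡ 12.
  x = λ² - 5 - 19 = 144 - 24 ≡ 9; y = λ·(5 - 9) - 32 ≡ 31. → (9, 31)
10G: (9, 31) + (19, 15). λ = (15 - 31)/(19 - 9) ≡ 21/10 mod 37. 10⁻¹ ≡ 26 (mod 37), so λ ≡ 28.
  x = λ² - 9 - 19 = 784 - 28 ≡ 16; y = λ·(9 - 16) - 31 ≡ 32. → (16, 32)
11G: (16, 32) + (19, 15). λ = (15 - 32)/(19 - 16) ≡ 20/3 mod 37. 3⁻¹ ≡ 25 (mod 37) since 3·25 = 75 ≡ 1, so λ ≡ 19.
  x = λ² - 16 - 19 = 361 - 35 ≡ 30; y = λ·(16 - 30) - 32 ≡ 35. → (30, 35)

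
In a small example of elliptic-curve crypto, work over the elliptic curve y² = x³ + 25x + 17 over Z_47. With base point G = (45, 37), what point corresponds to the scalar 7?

(11, 42)

Double-and-add on 7 = (111)₂. Start with G = (45, 37) for the leading 1-bit.
double: tangent at (45, 37): λ = (3·45² + 25)/(2·37) ≡ 37/27. 27⁻¹ ≡ 7 (mod 47), so λ ≡ 37·7 ≡ 24.
  x = λ² - 45 - 45 = 576 - 90 ≡ 16; y = λ·(45 - 16) - 37 ≡ 1. → (16, 1)
add G: (16, 1) + (45, 37). λ = (37 - 1)/(45 - 16) ≡ 36/29 mod 47. 29⁻¹ ≡ 13 (mod 47), so λ ≡ 45.
  x = λ² - 16 - 45 = 2025 - 61 ≡ 37; y = λ·(16 - 37) - 1 ≡ 41. → (37, 41)
double: tangent at (37, 41): λ = (3·37² + 25)/(2·41) ≡ 43/35. 35⁻¹ ≡ 43 (mod 47), so λ ≡ 43·43 ≡ 16.
  x = λ² - 37 - 37 = 256 - 74 ≡ 41; y = λ·(37 - 41) - 41 ≡ 36. → (41, 36)
add G: (41, 36) + (45, 37). λ = (37 - 36)/(45 - 41) ≡ 1/4 mod 47. 4⁻¹ ≡ 12 (mod 47), so λ ≡ 12.
  x = λ² - 41 - 45 = 144 - 86 ≡ 11; y = λ·(41 - 11) - 36 ≡ 42. → (11, 42)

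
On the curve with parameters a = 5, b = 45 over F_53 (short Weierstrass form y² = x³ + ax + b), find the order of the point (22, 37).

9

2P: tangent at (22, 37): λ = (3·22² + 5)/(2·37) ≡ 26/21. 21⁻¹ ≡ 48 (mod 53), so λ ≡ 26·48 ≡ 29.
  x = λ² - 22 - 22 = 841 - 44 ≡ 2; y = λ·(22 - 2) - 37 ≡ 13. → (2, 13)
3P: (2, 13) + (22, 37). λ = (37 - 13)/(22 - 2) ≡ 24/20 mod 53. 20⁻¹ ≡ 8 (mod 53), so λ ≡ 33.
  x = λ² - 2 - 22 = 1089 - 24 ≡ 5; y = λ·(2 - 5) - 13 ≡ 47. → (5, 47)
4P: (5, 47) + (22, 37). λ = (37 - 47)/(22 - 5) ≡ 43/17 mod 53. 17⁻¹ ≡ 25 (mod 53), so λ ≡ 15.
  x = λ² - 5 - 22 = 225 - 27 ≡ 39; y = λ·(5 - 39) - 47 ≡ 26. → (39, 26)
5P: (39, 26) + (22, 37). λ = (37 - 26)/(22 - 39) ≡ 11/36 mod 53. 36⁻¹ ≡ 28 (mod 53), so λ ≡ 43.
  x = λ² - 39 - 22 = 1849 - 61 ≡ 39; y = λ·(39 - 39) - 26 ≡ 27. → (39, 27)
6P: (39, 27) + (22, 37). λ = (37 - 27)/(22 - 39) ≡ 10/36 mod 53. 36⁻¹ ≡ 28 (mod 53) since 36·28 = 1008 ≡ 1, so λ ≡ 15.
  x = λ² - 39 - 22 = 225 - 61 ≡ 5; y = λ·(39 - 5) - 27 ≡ 6. → (5, 6)
7P: (5, 6) + (22, 37). λ = (37 - 6)/(22 - 5) ≡ 31/17 mod 53. 17⁻¹ ≡ 25 (mod 53), so λ ≡ 33.
  x = λ² - 5 - 22 = 1089 - 27 ≡ 2; y = λ·(5 - 2) - 6 ≡ 40. → (2, 40)
8P: (2, 40) + (22, 37). λ = (37 - 40)/(22 - 2) ≡ 50/20 mod 53. 20⁻¹ ≡ 8 (mod 53), so λ ≡ 29.
  x = λ² - 2 - 22 = 841 - 24 ≡ 22; y = λ·(2 - 22) - 40 ≡ 16. → (22, 16)
9P: (22, 16) + (22, 37): same x and y₁ ≡ -y₂, so the sum is 𝒪.
9P = 𝒪, so the order is 9.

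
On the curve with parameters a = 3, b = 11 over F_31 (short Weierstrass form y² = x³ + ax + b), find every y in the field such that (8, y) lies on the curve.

x³ + 3x + 11 = 547 ≡ 20 (mod 31).
Square roots of 20 mod 31: 12 and 19 (since 12² = 144 ≡ 20).

12, 19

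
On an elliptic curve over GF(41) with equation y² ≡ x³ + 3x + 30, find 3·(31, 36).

Write Q = (31, 36).
Repeated addition: build up to 3Q.
2Q: tangent at (31, 36): λ = (3·31² + 3)/(2·36) ≡ 16/31. 31⁻¹ ≡ 4 (mod 41), so λ ≡ 16·4 ≡ 23.
  x = λ² - 31 - 31 = 529 - 62 ≡ 16; y = λ·(31 - 16) - 36 ≡ 22. → (16, 22)
3Q: (16, 22) + (31, 36). λ = (36 - 22)/(31 - 16) ≡ 14/15 mod 41. 15⁻¹ ≡ 11 (mod 41) since 15·11 = 165 ≡ 1, so λ ≡ 31.
  x = λ² - 16 - 31 = 961 - 47 ≡ 12; y = λ·(16 - 12) - 22 ≡ 20. → (12, 20)

(12, 20)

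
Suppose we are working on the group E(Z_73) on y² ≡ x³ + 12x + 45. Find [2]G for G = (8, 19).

tangent at (8, 19): λ = (3·8² + 12)/(2·19) ≡ 58/38. 38⁻¹ ≡ 25 (mod 73) since 38·25 = 950 ≡ 1, so λ ≡ 58·25 ≡ 63.
  x = λ² - 8 - 8 = 3969 - 16 ≡ 11; y = λ·(8 - 11) - 19 ≡ 11. → (11, 11)

(11, 11)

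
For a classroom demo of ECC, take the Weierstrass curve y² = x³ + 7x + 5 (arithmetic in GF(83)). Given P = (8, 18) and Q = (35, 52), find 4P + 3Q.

First 4P:
Double-and-add on 4 = (100)₂. Start with P = (8, 18) for the leading 1-bit.
double: tangent at (8, 18): λ = (3·8² + 7)/(2·18) ≡ 33/36. 36⁻¹ ≡ 30 (mod 83), so λ ≡ 33·30 ≡ 77.
  x = λ² - 8 - 8 = 5929 - 16 ≡ 20; y = λ·(8 - 20) - 18 ≡ 54. → (20, 54)
double: tangent at (20, 54): λ = (3·20² + 7)/(2·54) ≡ 45/25. 25⁻¹ ≡ 10 (mod 83), so λ ≡ 45·10 ≡ 35.
  x = λ² - 20 - 20 = 1225 - 40 ≡ 23; y = λ·(20 - 23) - 54 ≡ 7. → (23, 7)
4P = (23, 7).
Next 3Q:
Repeated addition: build up to 3Q.
2Q: tangent at (35, 52): λ = (3·35² + 7)/(2·52) ≡ 30/21. 21⁻¹ ≡ 4 (mod 83), so λ ≡ 30·4 ≡ 37.
  x = λ² - 35 - 35 = 1369 - 70 ≡ 54; y = λ·(35 - 54) - 52 ≡ 75. → (54, 75)
3Q: (54, 75) + (35, 52). λ = (52 - 75)/(35 - 54) ≡ 60/64 mod 83. 64⁻¹ ≡ 48 (mod 83), so λ ≡ 58.
  x = λ² - 54 - 35 = 3364 - 89 ≡ 38; y = λ·(54 - 38) - 75 ≡ 23. → (38, 23)
3Q = (38, 23).
Finally 4P + 3Q:
(23, 7) + (38, 23). λ = (23 - 7)/(38 - 23) ≡ 16/15 mod 83. 15⁻¹ ≡ 72 (mod 83), so λ ≡ 73.
  x = λ² - 23 - 38 = 5329 - 61 ≡ 39; y = λ·(23 - 39) - 7 ≡ 70. → (39, 70)

(39, 70)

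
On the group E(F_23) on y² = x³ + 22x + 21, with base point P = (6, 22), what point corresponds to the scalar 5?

(6, 1)

Double-and-add on 5 = (101)₂. Start with P = (6, 22) for the leading 1-bit.
double: tangent at (6, 22): λ = (3·6² + 22)/(2·22) ≡ 15/21. 21⁻¹ ≡ 11 (mod 23), so λ ≡ 15·11 ≡ 4.
  x = λ² - 6 - 6 = 16 - 12 ≡ 4; y = λ·(6 - 4) - 22 ≡ 9. → (4, 9)
double: tangent at (4, 9): λ = (3·4² + 22)/(2·9) ≡ 1/18. 18⁻¹ ≡ 9 (mod 23), so λ ≡ 1·9 ≡ 9.
  x = λ² - 4 - 4 = 81 - 8 ≡ 4; y = λ·(4 - 4) - 9 ≡ 14. → (4, 14)
add P: (4, 14) + (6, 22). λ = (22 - 14)/(6 - 4) ≡ 8/2 mod 23. 2⁻¹ ≡ 12 (mod 23) since 2·12 = 24 ≡ 1, so λ ≡ 4.
  x = λ² - 4 - 6 = 16 - 10 ≡ 6; y = λ·(4 - 6) - 14 ≡ 1. → (6, 1)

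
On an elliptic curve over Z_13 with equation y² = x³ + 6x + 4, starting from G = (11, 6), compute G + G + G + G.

Repeated addition: build up to 4G.
2G: tangent at (11, 6): λ = (3·11² + 6)/(2·6) ≡ 5/12. 12⁻¹ ≡ 12 (mod 13) since 12·12 = 144 ≡ 1, so λ ≡ 5·12 ≡ 8.
  x = λ² - 11 - 11 = 64 - 22 ≡ 3; y = λ·(11 - 3) - 6 ≡ 6. → (3, 6)
3G: (3, 6) + (11, 6). λ = (6 - 6)/(11 - 3) ≡ 0/8 mod 13. 8⁻¹ ≡ 5 (mod 13) since 8·5 = 40 ≡ 1, so λ ≡ 0.
  x = λ² - 3 - 11 = 0 - 14 ≡ 12; y = λ·(3 - 12) - 6 ≡ 7. → (12, 7)
4G: (12, 7) + (11, 6). λ = (6 - 7)/(11 - 12) ≡ 12/12 mod 13. 12⁻¹ ≡ 12 (mod 13), so λ ≡ 1.
  x = λ² - 12 - 11 = 1 - 23 ≡ 4; y = λ·(12 - 4) - 7 ≡ 1. → (4, 1)

(4, 1)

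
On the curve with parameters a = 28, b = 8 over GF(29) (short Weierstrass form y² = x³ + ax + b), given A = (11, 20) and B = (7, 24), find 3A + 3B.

First 3A:
Repeated addition: build up to 3A.
2A: tangent at (11, 20): λ = (3·11² + 28)/(2·20) ≡ 14/11. 11⁻¹ ≡ 8 (mod 29), so λ ≡ 14·8 ≡ 25.
  x = λ² - 11 - 11 = 625 - 22 ≡ 23; y = λ·(11 - 23) - 20 ≡ 28. → (23, 28)
3A: (23, 28) + (11, 20). λ = (20 - 28)/(11 - 23) ≡ 21/17 mod 29. 17⁻¹ ≡ 12 (mod 29) since 17·12 = 204 ≡ 1, so λ ≡ 20.
  x = λ² - 23 - 11 = 400 - 34 ≡ 18; y = λ·(23 - 18) - 28 ≡ 14. → (18, 14)
3A = (18, 14).
Next 3B:
Repeated addition: build up to 3B.
2B: tangent at (7, 24): λ = (3·7² + 28)/(2·24) ≡ 1/19. 19⁻¹ ≡ 26 (mod 29) since 19·26 = 494 ≡ 1, so λ ≡ 1·26 ≡ 26.
  x = λ² - 7 - 7 = 676 - 14 ≡ 24; y = λ·(7 - 24) - 24 ≡ 27. → (24, 27)
3B: (24, 27) + (7, 24). λ = (24 - 27)/(7 - 24) ≡ 26/12 mod 29. 12⁻¹ ≡ 17 (mod 29) since 12·17 = 204 ≡ 1, so λ ≡ 7.
  x = λ² - 24 - 7 = 49 - 31 ≡ 18; y = λ·(24 - 18) - 27 ≡ 15. → (18, 15)
3B = (18, 15).
Finally 3A + 3B:
(18, 14) + (18, 15): same x and y₁ ≡ -y₂, so the sum is ∞.

O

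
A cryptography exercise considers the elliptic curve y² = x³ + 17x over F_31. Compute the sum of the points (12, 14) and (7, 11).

(26, 21)

(12, 14) + (7, 11). λ = (11 - 14)/(7 - 12) ≡ 28/26 mod 31. 26⁻¹ ≡ 6 (mod 31) since 26·6 = 156 ≡ 1, so λ ≡ 13.
  x = λ² - 12 - 7 = 169 - 19 ≡ 26; y = λ·(12 - 26) - 14 ≡ 21. → (26, 21)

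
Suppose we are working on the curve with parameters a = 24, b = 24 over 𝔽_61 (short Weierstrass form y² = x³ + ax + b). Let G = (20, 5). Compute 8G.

(51, 2)

Repeated addition: build up to 8G.
2G: tangent at (20, 5): λ = (3·20² + 24)/(2·5) ≡ 4/10. 10⁻¹ ≡ 55 (mod 61) since 10·55 = 550 ≡ 1, so λ ≡ 4·55 ≡ 37.
  x = λ² - 20 - 20 = 1369 - 40 ≡ 48; y = λ·(20 - 48) - 5 ≡ 57. → (48, 57)
3G: (48, 57) + (20, 5). λ = (5 - 57)/(20 - 48) ≡ 9/33 mod 61. 33⁻¹ ≡ 37 (mod 61) since 33·37 = 1221 ≡ 1, so λ ≡ 28.
  x = λ² - 48 - 20 = 784 - 68 ≡ 45; y = λ·(48 - 45) - 57 ≡ 27. → (45, 27)
4G: (45, 27) + (20, 5). λ = (5 - 27)/(20 - 45) ≡ 39/36 mod 61. 36⁻¹ ≡ 39 (mod 61), so λ ≡ 57.
  x = λ² - 45 - 20 = 3249 - 65 ≡ 12; y = λ·(45 - 12) - 27 ≡ 24. → (12, 24)
5G: (12, 24) + (20, 5). λ = (5 - 24)/(20 - 12) ≡ 42/8 mod 61. 8⁻¹ ≡ 23 (mod 61) since 8·23 = 184 ≡ 1, so λ ≡ 51.
  x = λ² - 12 - 20 = 2601 - 32 ≡ 7; y = λ·(12 - 7) - 24 ≡ 48. → (7, 48)
6G: (7, 48) + (20, 5). λ = (5 - 48)/(20 - 7) ≡ 18/13 mod 61. 13⁻¹ ≡ 47 (mod 61) since 13·47 = 611 ≡ 1, so λ ≡ 53.
  x = λ² - 7 - 20 = 2809 - 27 ≡ 37; y = λ·(7 - 37) - 48 ≡ 9. → (37, 9)
7G: (37, 9) + (20, 5). λ = (5 - 9)/(20 - 37) ≡ 57/44 mod 61. 44⁻¹ ≡ 43 (mod 61) since 44·43 = 1892 ≡ 1, so λ ≡ 11.
  x = λ² - 37 - 20 = 121 - 57 ≡ 3; y = λ·(37 - 3) - 9 ≡ 60. → (3, 60)
8G: (3, 60) + (20, 5). λ = (5 - 60)/(20 - 3) ≡ 6/17 mod 61. 17⁻¹ ≡ 18 (mod 61), so λ ≡ 47.
  x = λ² - 3 - 20 = 2209 - 23 ≡ 51; y = λ·(3 - 51) - 60 ≡ 2. → (51, 2)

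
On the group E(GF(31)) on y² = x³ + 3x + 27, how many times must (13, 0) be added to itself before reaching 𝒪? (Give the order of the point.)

2P: (13, 0) + (13, 0): same x and y₁ ≡ -y₂, so the sum is 𝒪.
2P = 𝒪, so the order is 2.

2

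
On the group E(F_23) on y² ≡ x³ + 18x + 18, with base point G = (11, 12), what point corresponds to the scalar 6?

Double-and-add on 6 = (110)₂. Start with G = (11, 12) for the leading 1-bit.
double: tangent at (11, 12): λ = (3·11² + 18)/(2·12) ≡ 13/1. 1⁻¹ ≡ 1 (mod 23) since 1·1 = 1 ≡ 1, so λ ≡ 13·1 ≡ 13.
  x = λ² - 11 - 11 = 169 - 22 ≡ 9; y = λ·(11 - 9) - 12 ≡ 14. → (9, 14)
add G: (9, 14) + (11, 12). λ = (12 - 14)/(11 - 9) ≡ 21/2 mod 23. 2⁻¹ ≡ 12 (mod 23), so λ ≡ 22.
  x = λ² - 9 - 11 = 484 - 20 ≡ 4; y = λ·(9 - 4) - 14 ≡ 4. → (4, 4)
double: tangent at (4, 4): λ = (3·4² + 18)/(2·4) ≡ 20/8. 8⁻¹ ≡ 3 (mod 23), so λ ≡ 20·3 ≡ 14.
  x = λ² - 4 - 4 = 196 - 8 ≡ 4; y = λ·(4 - 4) - 4 ≡ 19. → (4, 19)

(4, 19)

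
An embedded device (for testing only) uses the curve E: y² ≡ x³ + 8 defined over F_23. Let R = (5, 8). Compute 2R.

(2, 19)

tangent at (5, 8): λ = (3·5² + 0)/(2·8) ≡ 6/16. 16⁻¹ ≡ 13 (mod 23) since 16·13 = 208 ≡ 1, so λ ≡ 6·13 ≡ 9.
  x = λ² - 5 - 5 = 81 - 10 ≡ 2; y = λ·(5 - 2) - 8 ≡ 19. → (2, 19)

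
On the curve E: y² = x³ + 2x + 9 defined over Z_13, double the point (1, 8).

(8, 2)

tangent at (1, 8): λ = (3·1² + 2)/(2·8) ≡ 5/3. 3⁻¹ ≡ 9 (mod 13) since 3·9 = 27 ≡ 1, so λ ≡ 5·9 ≡ 6.
  x = λ² - 1 - 1 = 36 - 2 ≡ 8; y = λ·(1 - 8) - 8 ≡ 2. → (8, 2)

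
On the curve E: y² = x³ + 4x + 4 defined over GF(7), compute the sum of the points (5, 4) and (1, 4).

(1, 3)

(5, 4) + (1, 4). λ = (4 - 4)/(1 - 5) ≡ 0/3 mod 7. 3⁻¹ ≡ 5 (mod 7), so λ ≡ 0.
  x = λ² - 5 - 1 = 0 - 6 ≡ 1; y = λ·(5 - 1) - 4 ≡ 3. → (1, 3)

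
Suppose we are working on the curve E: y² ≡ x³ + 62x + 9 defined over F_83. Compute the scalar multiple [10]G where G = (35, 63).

Repeated addition: build up to 10G.
2G: tangent at (35, 63): λ = (3·35² + 62)/(2·63) ≡ 2/43. 43⁻¹ ≡ 56 (mod 83), so λ ≡ 2·56 ≡ 29.
  x = λ² - 35 - 35 = 841 - 70 ≡ 24; y = λ·(35 - 24) - 63 ≡ 7. → (24, 7)
3G: (24, 7) + (35, 63). λ = (63 - 7)/(35 - 24) ≡ 56/11 mod 83. 11⁻¹ ≡ 68 (mod 83), so λ ≡ 73.
  x = λ² - 24 - 35 = 5329 - 59 ≡ 41; y = λ·(24 - 41) - 7 ≡ 80. → (41, 80)
4G: (41, 80) + (35, 63). λ = (63 - 80)/(35 - 41) ≡ 66/77 mod 83. 77⁻¹ ≡ 69 (mod 83) since 77·69 = 5313 ≡ 1, so λ ≡ 72.
  x = λ² - 41 - 35 = 5184 - 76 ≡ 45; y = λ·(41 - 45) - 80 ≡ 47. → (45, 47)
5G: (45, 47) + (35, 63). λ = (63 - 47)/(35 - 45) ≡ 16/73 mod 83. 73⁻¹ ≡ 58 (mod 83), so λ ≡ 15.
  x = λ² - 45 - 35 = 225 - 80 ≡ 62; y = λ·(45 - 62) - 47 ≡ 30. → (62, 30)
6G: (62, 30) + (35, 63). λ = (63 - 30)/(35 - 62) ≡ 33/56 mod 83. 56⁻¹ ≡ 43 (mod 83) since 56·43 = 2408 ≡ 1, so λ ≡ 8.
  x = λ² - 62 - 35 = 64 - 97 ≡ 50; y = λ·(62 - 50) - 30 ≡ 66. → (50, 66)
7G: (50, 66) + (35, 63). λ = (63 - 66)/(35 - 50) ≡ 80/68 mod 83. 68⁻¹ ≡ 11 (mod 83), so λ ≡ 50.
  x = λ² - 50 - 35 = 2500 - 85 ≡ 8; y = λ·(50 - 8) - 66 ≡ 42. → (8, 42)
8G: (8, 42) + (35, 63). λ = (63 - 42)/(35 - 8) ≡ 21/27 mod 83. 27⁻¹ ≡ 40 (mod 83) since 27·40 = 1080 ≡ 1, so λ ≡ 10.
  x = λ² - 8 - 35 = 100 - 43 ≡ 57; y = λ·(8 - 57) - 42 ≡ 49. → (57, 49)
9G: (57, 49) + (35, 63). λ = (63 - 49)/(35 - 57) ≡ 14/61 mod 83. 61⁻¹ ≡ 49 (mod 83) since 61·49 = 2989 ≡ 1, so λ ≡ 22.
  x = λ² - 57 - 35 = 484 - 92 ≡ 60; y = λ·(57 - 60) - 49 ≡ 51. → (60, 51)
10G: (60, 51) + (35, 63). λ = (63 - 51)/(35 - 60) ≡ 12/58 mod 83. 58⁻¹ ≡ 73 (mod 83), so λ ≡ 46.
  x = λ² - 60 - 35 = 2116 - 95 ≡ 29; y = λ·(60 - 29) - 51 ≡ 47. → (29, 47)

(29, 47)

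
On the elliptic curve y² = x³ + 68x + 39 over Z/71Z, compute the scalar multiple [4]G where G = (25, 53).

(19, 66)

Double-and-add on 4 = (100)₂. Start with G = (25, 53) for the leading 1-bit.
double: tangent at (25, 53): λ = (3·25² + 68)/(2·53) ≡ 26/35. 35⁻¹ ≡ 69 (mod 71) since 35·69 = 2415 ≡ 1, so λ ≡ 26·69 ≡ 19.
  x = λ² - 25 - 25 = 361 - 50 ≡ 27; y = λ·(25 - 27) - 53 ≡ 51. → (27, 51)
double: tangent at (27, 51): λ = (3·27² + 68)/(2·51) ≡ 54/31. 31⁻¹ ≡ 55 (mod 71), so λ ≡ 54·55 ≡ 59.
  x = λ² - 27 - 27 = 3481 - 54 ≡ 19; y = λ·(27 - 19) - 51 ≡ 66. → (19, 66)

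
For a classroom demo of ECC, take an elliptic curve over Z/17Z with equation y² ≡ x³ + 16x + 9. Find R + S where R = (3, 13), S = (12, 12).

(6, 10)

(3, 13) + (12, 12). λ = (12 - 13)/(12 - 3) ≡ 16/9 mod 17. 9⁻¹ ≡ 2 (mod 17), so λ ≡ 15.
  x = λ² - 3 - 12 = 225 - 15 ≡ 6; y = λ·(3 - 6) - 13 ≡ 10. → (6, 10)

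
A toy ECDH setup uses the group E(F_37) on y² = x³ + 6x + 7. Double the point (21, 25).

(6, 0)

tangent at (21, 25): λ = (3·21² + 6)/(2·25) ≡ 34/13. 13⁻¹ ≡ 20 (mod 37), so λ ≡ 34·20 ≡ 14.
  x = λ² - 21 - 21 = 196 - 42 ≡ 6; y = λ·(21 - 6) - 25 ≡ 0. → (6, 0)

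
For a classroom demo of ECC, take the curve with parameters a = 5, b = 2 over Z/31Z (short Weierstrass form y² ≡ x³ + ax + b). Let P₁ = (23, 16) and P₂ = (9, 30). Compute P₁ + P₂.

(23, 16) + (9, 30). λ = (30 - 16)/(9 - 23) ≡ 14/17 mod 31. 17⁻¹ ≡ 11 (mod 31) since 17·11 = 187 ≡ 1, so λ ≡ 30.
  x = λ² - 23 - 9 = 900 - 32 ≡ 0; y = λ·(23 - 0) - 16 ≡ 23. → (0, 23)

(0, 23)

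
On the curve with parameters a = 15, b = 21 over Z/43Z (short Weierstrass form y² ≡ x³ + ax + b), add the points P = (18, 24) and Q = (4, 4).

(18, 24) + (4, 4). λ = (4 - 24)/(4 - 18) ≡ 23/29 mod 43. 29⁻¹ ≡ 3 (mod 43), so λ ≡ 26.
  x = λ² - 18 - 4 = 676 - 22 ≡ 9; y = λ·(18 - 9) - 24 ≡ 38. → (9, 38)

(9, 38)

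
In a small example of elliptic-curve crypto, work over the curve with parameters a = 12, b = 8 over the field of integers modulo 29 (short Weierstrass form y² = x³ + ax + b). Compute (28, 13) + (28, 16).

The two points share x = 28 and their y-coordinates satisfy 13 + 16 ≡ 0 (mod 29), so they are inverses. Their sum is ∞.

O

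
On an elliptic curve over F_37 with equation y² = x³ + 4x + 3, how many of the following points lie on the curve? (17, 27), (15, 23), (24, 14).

2

(17, 27): 27² ≡ 26, rhs ≡ 26 → on.
(15, 23): 23² ≡ 11, rhs ≡ 34 → off.
(24, 14): 14² ≡ 11, rhs ≡ 11 → on.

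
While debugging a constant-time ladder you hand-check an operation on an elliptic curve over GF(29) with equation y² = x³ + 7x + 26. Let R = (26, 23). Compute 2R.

(10, 9)

tangent at (26, 23): λ = (3·26² + 7)/(2·23) ≡ 5/17. 17⁻¹ ≡ 12 (mod 29), so λ ≡ 5·12 ≡ 2.
  x = λ² - 26 - 26 = 4 - 52 ≡ 10; y = λ·(26 - 10) - 23 ≡ 9. → (10, 9)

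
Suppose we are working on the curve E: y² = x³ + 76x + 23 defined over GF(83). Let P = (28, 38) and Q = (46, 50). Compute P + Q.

(28, 38) + (46, 50). λ = (50 - 38)/(46 - 28) ≡ 12/18 mod 83. 18⁻¹ ≡ 60 (mod 83), so λ ≡ 56.
  x = λ² - 28 - 46 = 3136 - 74 ≡ 74; y = λ·(28 - 74) - 38 ≡ 42. → (74, 42)

(74, 42)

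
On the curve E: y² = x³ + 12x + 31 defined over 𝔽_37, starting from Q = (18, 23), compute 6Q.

Repeated addition: build up to 6Q.
2Q: tangent at (18, 23): λ = (3·18² + 12)/(2·23) ≡ 22/9. 9⁻¹ ≡ 33 (mod 37) since 9·33 = 297 ≡ 1, so λ ≡ 22·33 ≡ 23.
  x = λ² - 18 - 18 = 529 - 36 ≡ 12; y = λ·(18 - 12) - 23 ≡ 4. → (12, 4)
3Q: (12, 4) + (18, 23). λ = (23 - 4)/(18 - 12) ≡ 19/6 mod 37. 6⁻¹ ≡ 31 (mod 37), so λ ≡ 34.
  x = λ² - 12 - 18 = 1156 - 30 ≡ 16; y = λ·(12 - 16) - 4 ≡ 8. → (16, 8)
4Q: (16, 8) + (18, 23). λ = (23 - 8)/(18 - 16) ≡ 15/2 mod 37. 2⁻¹ ≡ 19 (mod 37) since 2·19 = 38 ≡ 1, so λ ≡ 26.
  x = λ² - 16 - 18 = 676 - 34 ≡ 13; y = λ·(16 - 13) - 8 ≡ 33. → (13, 33)
5Q: (13, 33) + (18, 23). λ = (23 - 33)/(18 - 13) ≡ 27/5 mod 37. 5⁻¹ ≡ 15 (mod 37), so λ ≡ 35.
  x = λ² - 13 - 18 = 1225 - 31 ≡ 10; y = λ·(13 - 10) - 33 ≡ 35. → (10, 35)
6Q: (10, 35) + (18, 23). λ = (23 - 35)/(18 - 10) ≡ 25/8 mod 37. 8⁻¹ ≡ 14 (mod 37), so λ ≡ 17.
  x = λ² - 10 - 18 = 289 - 28 ≡ 2; y = λ·(10 - 2) - 35 ≡ 27. → (2, 27)

(2, 27)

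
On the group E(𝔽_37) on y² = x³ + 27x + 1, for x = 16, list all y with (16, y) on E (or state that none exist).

none

x³ + 27x + 1 = 4529 ≡ 15 (mod 37).
15 is a non-residue mod 37; no y exists.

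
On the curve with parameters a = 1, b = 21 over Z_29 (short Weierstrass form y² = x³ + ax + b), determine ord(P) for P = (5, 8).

6

2P: tangent at (5, 8): λ = (3·5² + 1)/(2·8) ≡ 18/16. 16⁻¹ ≡ 20 (mod 29), so λ ≡ 18·20 ≡ 12.
  x = λ² - 5 - 5 = 144 - 10 ≡ 18; y = λ·(5 - 18) - 8 ≡ 10. → (18, 10)
3P: (18, 10) + (5, 8). λ = (8 - 10)/(5 - 18) ≡ 27/16 mod 29. 16⁻¹ ≡ 20 (mod 29) since 16·20 = 320 ≡ 1, so λ ≡ 18.
  x = λ² - 18 - 5 = 324 - 23 ≡ 11; y = λ·(18 - 11) - 10 ≡ 0. → (11, 0)
4P: (11, 0) + (5, 8). λ = (8 - 0)/(5 - 11) ≡ 8/23 mod 29. 23⁻¹ ≡ 24 (mod 29), so λ ≡ 18.
  x = λ² - 11 - 5 = 324 - 16 ≡ 18; y = λ·(11 - 18) - 0 ≡ 19. → (18, 19)
5P: (18, 19) + (5, 8). λ = (8 - 19)/(5 - 18) ≡ 18/16 mod 29. 16⁻¹ ≡ 20 (mod 29), so λ ≡ 12.
  x = λ² - 18 - 5 = 144 - 23 ≡ 5; y = λ·(18 - 5) - 19 ≡ 21. → (5, 21)
6P: (5, 21) + (5, 8): same x and y₁ ≡ -y₂, so the sum is 𝒪.
6P = 𝒪, so the order is 6.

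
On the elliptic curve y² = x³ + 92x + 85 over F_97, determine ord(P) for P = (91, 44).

2P: tangent at (91, 44): λ = (3·91² + 92)/(2·44) ≡ 6/88. 88⁻¹ ≡ 43 (mod 97), so λ ≡ 6·43 ≡ 64.
  x = λ² - 91 - 91 = 4096 - 182 ≡ 34; y = λ·(91 - 34) - 44 ≡ 15. → (34, 15)
3P: (34, 15) + (91, 44). λ = (44 - 15)/(91 - 34) ≡ 29/57 mod 97. 57⁻¹ ≡ 80 (mod 97), so λ ≡ 89.
  x = λ² - 34 - 91 = 7921 - 125 ≡ 36; y = λ·(34 - 36) - 15 ≡ 1. → (36, 1)
4P: (36, 1) + (91, 44). λ = (44 - 1)/(91 - 36) ≡ 43/55 mod 97. 55⁻¹ ≡ 30 (mod 97), so λ ≡ 29.
  x = λ² - 36 - 91 = 841 - 127 ≡ 35; y = λ·(36 - 35) - 1 ≡ 28. → (35, 28)
5P: (35, 28) + (91, 44). λ = (44 - 28)/(91 - 35) ≡ 16/56 mod 97. 56⁻¹ ≡ 26 (mod 97), so λ ≡ 28.
  x = λ² - 35 - 91 = 784 - 126 ≡ 76; y = λ·(35 - 76) - 28 ≡ 85. → (76, 85)
6P: (76, 85) + (91, 44). λ = (44 - 85)/(91 - 76) ≡ 56/15 mod 97. 15⁻¹ ≡ 13 (mod 97), so λ ≡ 49.
  x = λ² - 76 - 91 = 2401 - 167 ≡ 3; y = λ·(76 - 3) - 85 ≡ 0. → (3, 0)
7P: (3, 0) + (91, 44). λ = (44 - 0)/(91 - 3) ≡ 44/88 mod 97. 88⁻¹ ≡ 43 (mod 97), so λ ≡ 49.
  x = λ² - 3 - 91 = 2401 - 94 ≡ 76; y = λ·(3 - 76) - 0 ≡ 12. → (76, 12)
8P: (76, 12) + (91, 44). λ = (44 - 12)/(91 - 76) ≡ 32/15 mod 97. 15⁻¹ ≡ 13 (mod 97), so λ ≡ 28.
  x = λ² - 76 - 91 = 784 - 167 ≡ 35; y = λ·(76 - 35) - 12 ≡ 69. → (35, 69)
9P: (35, 69) + (91, 44). λ = (44 - 69)/(91 - 35) ≡ 72/56 mod 97. 56⁻¹ ≡ 26 (mod 97), so λ ≡ 29.
  x = λ² - 35 - 91 = 841 - 126 ≡ 36; y = λ·(35 - 36) - 69 ≡ 96. → (36, 96)
10P: (36, 96) + (91, 44). λ = (44 - 96)/(91 - 36) ≡ 45/55 mod 97. 55⁻¹ ≡ 30 (mod 97), so λ ≡ 89.
  x = λ² - 36 - 91 = 7921 - 127 ≡ 34; y = λ·(36 - 34) - 96 ≡ 82. → (34, 82)
11P: (34, 82) + (91, 44). λ = (44 - 82)/(91 - 34) ≡ 59/57 mod 97. 57⁻¹ ≡ 80 (mod 97) since 57·80 = 4560 ≡ 1, so λ ≡ 64.
  x = λ² - 34 - 91 = 4096 - 125 ≡ 91; y = λ·(34 - 91) - 82 ≡ 53. → (91, 53)
12P: (91, 53) + (91, 44): same x and y₁ ≡ -y₂, so the sum is the point at infinity.
12P = the point at infinity, so the order is 12.

12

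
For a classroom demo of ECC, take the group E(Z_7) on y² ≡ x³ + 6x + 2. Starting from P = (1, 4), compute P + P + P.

Repeated addition: build up to 3P.
2P: tangent at (1, 4): λ = (3·1² + 6)/(2·4) ≡ 2/1. 1⁻¹ ≡ 1 (mod 7), so λ ≡ 2·1 ≡ 2.
  x = λ² - 1 - 1 = 4 - 2 ≡ 2; y = λ·(1 - 2) - 4 ≡ 1. → (2, 1)
3P: (2, 1) + (1, 4). λ = (4 - 1)/(1 - 2) ≡ 3/6 mod 7. 6⁻¹ ≡ 6 (mod 7) since 6·6 = 36 ≡ 1, so λ ≡ 4.
  x = λ² - 2 - 1 = 16 - 3 ≡ 6; y = λ·(2 - 6) - 1 ≡ 4. → (6, 4)

(6, 4)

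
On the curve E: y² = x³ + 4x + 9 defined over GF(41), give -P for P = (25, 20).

-(25, 20) = (25, -20 mod 41) = (25, 21).

(25, 21)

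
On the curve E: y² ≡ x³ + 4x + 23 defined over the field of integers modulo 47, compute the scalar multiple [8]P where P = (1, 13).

Double-and-add on 8 = (1000)₂. Start with P = (1, 13) for the leading 1-bit.
double: tangent at (1, 13): λ = (3·1² + 4)/(2·13) ≡ 7/26. 26⁻¹ ≡ 38 (mod 47), so λ ≡ 7·38 ≡ 31.
  x = λ² - 1 - 1 = 961 - 2 ≡ 19; y = λ·(1 - 19) - 13 ≡ 40. → (19, 40)
double: tangent at (19, 40): λ = (3·19² + 4)/(2·40) ≡ 6/33. 33⁻¹ ≡ 10 (mod 47), so λ ≡ 6·10 ≡ 13.
  x = λ² - 19 - 19 = 169 - 38 ≡ 37; y = λ·(19 - 37) - 40 ≡ 8. → (37, 8)
double: tangent at (37, 8): λ = (3·37² + 4)/(2·8) ≡ 22/16. 16⁻¹ ≡ 3 (mod 47), so λ ≡ 22·3 ≡ 19.
  x = λ² - 37 - 37 = 361 - 74 ≡ 5; y = λ·(37 - 5) - 8 ≡ 36. → (5, 36)

(5, 36)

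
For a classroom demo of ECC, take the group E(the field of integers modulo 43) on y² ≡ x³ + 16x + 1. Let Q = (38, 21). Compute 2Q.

tangent at (38, 21): λ = (3·38² + 16)/(2·21) ≡ 5/42. 42⁻¹ ≡ 42 (mod 43), so λ ≡ 5·42 ≡ 38.
  x = λ² - 38 - 38 = 1444 - 76 ≡ 35; y = λ·(38 - 35) - 21 ≡ 7. → (35, 7)

(35, 7)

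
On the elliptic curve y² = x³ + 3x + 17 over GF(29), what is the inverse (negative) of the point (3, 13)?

(3, 16)

-(3, 13) = (3, -13 mod 29) = (3, 16).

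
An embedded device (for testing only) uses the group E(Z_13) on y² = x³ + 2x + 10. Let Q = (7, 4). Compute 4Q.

(0, 6)

Repeated addition: build up to 4Q.
2Q: tangent at (7, 4): λ = (3·7² + 2)/(2·4) ≡ 6/8. 8⁻¹ ≡ 5 (mod 13) since 8·5 = 40 ≡ 1, so λ ≡ 6·5 ≡ 4.
  x = λ² - 7 - 7 = 16 - 14 ≡ 2; y = λ·(7 - 2) - 4 ≡ 3. → (2, 3)
3Q: (2, 3) + (7, 4). λ = (4 - 3)/(7 - 2) ≡ 1/5 mod 13. 5⁻¹ ≡ 8 (mod 13), so λ ≡ 8.
  x = λ² - 2 - 7 = 64 - 9 ≡ 3; y = λ·(2 - 3) - 3 ≡ 2. → (3, 2)
4Q: (3, 2) + (7, 4). λ = (4 - 2)/(7 - 3) ≡ 2/4 mod 13. 4⁻¹ ≡ 10 (mod 13), so λ ≡ 7.
  x = λ² - 3 - 7 = 49 - 10 ≡ 0; y = λ·(3 - 0) - 2 ≡ 6. → (0, 6)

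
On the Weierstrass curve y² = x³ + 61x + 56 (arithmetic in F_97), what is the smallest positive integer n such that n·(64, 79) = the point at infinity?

3

2P: tangent at (64, 79): λ = (3·64² + 61)/(2·79) ≡ 30/61. 61⁻¹ ≡ 35 (mod 97) since 61·35 = 2135 ≡ 1, so λ ≡ 30·35 ≡ 80.
  x = λ² - 64 - 64 = 6400 - 128 ≡ 64; y = λ·(64 - 64) - 79 ≡ 18. → (64, 18)
3P: (64, 18) + (64, 79): same x and y₁ ≡ -y₂, so the sum is the point at infinity.
3P = the point at infinity, so the order is 3.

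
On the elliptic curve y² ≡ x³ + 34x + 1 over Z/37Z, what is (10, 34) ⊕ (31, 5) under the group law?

(24, 10)

(10, 34) + (31, 5). λ = (5 - 34)/(31 - 10) ≡ 8/21 mod 37. 21⁻¹ ≡ 30 (mod 37), so λ ≡ 18.
  x = λ² - 10 - 31 = 324 - 41 ≡ 24; y = λ·(10 - 24) - 34 ≡ 10. → (24, 10)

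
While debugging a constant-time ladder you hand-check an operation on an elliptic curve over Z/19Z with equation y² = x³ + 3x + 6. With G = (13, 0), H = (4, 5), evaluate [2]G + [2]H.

(3, 2)

First 2G:
Repeated addition: build up to 2G.
2G: (13, 0) + (13, 0): same x and y₁ ≡ -y₂, so the sum is O.
2G = O.
Next 2H:
Repeated addition: build up to 2H.
2H: tangent at (4, 5): λ = (3·4² + 3)/(2·5) ≡ 13/10. 10⁻¹ ≡ 2 (mod 19) since 10·2 = 20 ≡ 1, so λ ≡ 13·2 ≡ 7.
  x = λ² - 4 - 4 = 49 - 8 ≡ 3; y = λ·(4 - 3) - 5 ≡ 2. → (3, 2)
2H = (3, 2).
Finally 2G + 2H:
O + (3, 2) = (3, 2) (identity).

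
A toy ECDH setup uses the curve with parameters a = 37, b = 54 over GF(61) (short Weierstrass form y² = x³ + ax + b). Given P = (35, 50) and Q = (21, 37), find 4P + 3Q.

(60, 57)

First 4P:
Double-and-add on 4 = (100)₂. Start with P = (35, 50) for the leading 1-bit.
double: tangent at (35, 50): λ = (3·35² + 37)/(2·50) ≡ 52/39. 39⁻¹ ≡ 36 (mod 61), so λ ≡ 52·36 ≡ 42.
  x = λ² - 35 - 35 = 1764 - 70 ≡ 47; y = λ·(35 - 47) - 50 ≡ 56. → (47, 56)
double: tangent at (47, 56): λ = (3·47² + 37)/(2·56) ≡ 15/51. 51⁻¹ ≡ 6 (mod 61), so λ ≡ 15·6 ≡ 29.
  x = λ² - 47 - 47 = 841 - 94 ≡ 15; y = λ·(47 - 15) - 56 ≡ 18. → (15, 18)
4P = (15, 18).
Next 3Q:
Repeated addition: build up to 3Q.
2Q: tangent at (21, 37): λ = (3·21² + 37)/(2·37) ≡ 18/13. 13⁻¹ ≡ 47 (mod 61), so λ ≡ 18·47 ≡ 53.
  x = λ² - 21 - 21 = 2809 - 42 ≡ 22; y = λ·(21 - 22) - 37 ≡ 32. → (22, 32)
3Q: (22, 32) + (21, 37). λ = (37 - 32)/(21 - 22) ≡ 5/60 mod 61. 60⁻¹ ≡ 60 (mod 61), so λ ≡ 56.
  x = λ² - 22 - 21 = 3136 - 43 ≡ 43; y = λ·(22 - 43) - 32 ≡ 12. → (43, 12)
3Q = (43, 12).
Finally 4P + 3Q:
(15, 18) + (43, 12). λ = (12 - 18)/(43 - 15) ≡ 55/28 mod 61. 28⁻¹ ≡ 24 (mod 61), so λ ≡ 39.
  x = λ² - 15 - 43 = 1521 - 58 ≡ 60; y = λ·(15 - 60) - 18 ≡ 57. → (60, 57)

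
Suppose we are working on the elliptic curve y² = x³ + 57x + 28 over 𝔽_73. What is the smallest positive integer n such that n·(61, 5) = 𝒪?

2P: tangent at (61, 5): λ = (3·61² + 57)/(2·5) ≡ 51/10. 10⁻¹ ≡ 22 (mod 73) since 10·22 = 220 ≡ 1, so λ ≡ 51·22 ≡ 27.
  x = λ² - 61 - 61 = 729 - 122 ≡ 23; y = λ·(61 - 23) - 5 ≡ 72. → (23, 72)
3P: (23, 72) + (61, 5). λ = (5 - 72)/(61 - 23) ≡ 6/38 mod 73. 38⁻¹ ≡ 25 (mod 73) since 38·25 = 950 ≡ 1, so λ ≡ 4.
  x = λ² - 23 - 61 = 16 - 84 ≡ 5; y = λ·(23 - 5) - 72 ≡ 0. → (5, 0)
4P: (5, 0) + (61, 5). λ = (5 - 0)/(61 - 5) ≡ 5/56 mod 73. 56⁻¹ ≡ 30 (mod 73), so λ ≡ 4.
  x = λ² - 5 - 61 = 16 - 66 ≡ 23; y = λ·(5 - 23) - 0 ≡ 1. → (23, 1)
5P: (23, 1) + (61, 5). λ = (5 - 1)/(61 - 23) ≡ 4/38 mod 73. 38⁻¹ ≡ 25 (mod 73) since 38·25 = 950 ≡ 1, so λ ≡ 27.
  x = λ² - 23 - 61 = 729 - 84 ≡ 61; y = λ·(23 - 61) - 1 ≡ 68. → (61, 68)
6P: (61, 68) + (61, 5): same x and y₁ ≡ -y₂, so the sum is 𝒪.
6P = 𝒪, so the order is 6.

6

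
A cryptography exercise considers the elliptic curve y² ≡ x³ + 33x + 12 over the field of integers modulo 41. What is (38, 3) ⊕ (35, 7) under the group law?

(29, 26)

(38, 3) + (35, 7). λ = (7 - 3)/(35 - 38) ≡ 4/38 mod 41. 38⁻¹ ≡ 27 (mod 41) since 38·27 = 1026 ≡ 1, so λ ≡ 26.
  x = λ² - 38 - 35 = 676 - 73 ≡ 29; y = λ·(38 - 29) - 3 ≡ 26. → (29, 26)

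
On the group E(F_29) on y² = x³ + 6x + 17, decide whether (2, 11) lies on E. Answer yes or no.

no

y² = 11² ≡ 5; x³ + 6x + 17 = 37 ≡ 8 (mod 29). 5 ≠ 8.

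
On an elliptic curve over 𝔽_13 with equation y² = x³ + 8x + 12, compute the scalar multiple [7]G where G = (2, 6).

(4, 11)

Double-and-add on 7 = (111)₂. Start with G = (2, 6) for the leading 1-bit.
double: tangent at (2, 6): λ = (3·2² + 8)/(2·6) ≡ 7/12. 12⁻¹ ≡ 12 (mod 13) since 12·12 = 144 ≡ 1, so λ ≡ 7·12 ≡ 6.
  x = λ² - 2 - 2 = 36 - 4 ≡ 6; y = λ·(2 - 6) - 6 ≡ 9. → (6, 9)
add G: (6, 9) + (2, 6). λ = (6 - 9)/(2 - 6) ≡ 10/9 mod 13. 9⁻¹ ≡ 3 (mod 13), so λ ≡ 4.
  x = λ² - 6 - 2 = 16 - 8 ≡ 8; y = λ·(6 - 8) - 9 ≡ 9. → (8, 9)
double: tangent at (8, 9): λ = (3·8² + 8)/(2·9) ≡ 5/5. 5⁻¹ ≡ 8 (mod 13), so λ ≡ 5·8 ≡ 1.
  x = λ² - 8 - 8 = 1 - 16 ≡ 11; y = λ·(8 - 11) - 9 ≡ 1. → (11, 1)
add G: (11, 1) + (2, 6). λ = (6 - 1)/(2 - 11) ≡ 5/4 mod 13. 4⁻¹ ≡ 10 (mod 13), so λ ≡ 11.
  x = λ² - 11 - 2 = 121 - 13 ≡ 4; y = λ·(11 - 4) - 1 ≡ 11. → (4, 11)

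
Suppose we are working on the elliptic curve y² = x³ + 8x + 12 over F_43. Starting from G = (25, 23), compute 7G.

Repeated addition: build up to 7G.
2G: tangent at (25, 23): λ = (3·25² + 8)/(2·23) ≡ 34/3. 3⁻¹ ≡ 29 (mod 43), so λ ≡ 34·29 ≡ 40.
  x = λ² - 25 - 25 = 1600 - 50 ≡ 2; y = λ·(25 - 2) - 23 ≡ 37. → (2, 37)
3G: (2, 37) + (25, 23). λ = (23 - 37)/(25 - 2) ≡ 29/23 mod 43. 23⁻¹ ≡ 15 (mod 43) since 23·15 = 345 ≡ 1, so λ ≡ 5.
  x = λ² - 2 - 25 = 25 - 27 ≡ 41; y = λ·(2 - 41) - 37 ≡ 26. → (41, 26)
4G: (41, 26) + (25, 23). λ = (23 - 26)/(25 - 41) ≡ 40/27 mod 43. 27⁻¹ ≡ 8 (mod 43), so λ ≡ 19.
  x = λ² - 41 - 25 = 361 - 66 ≡ 37; y = λ·(41 - 37) - 26 ≡ 7. → (37, 7)
5G: (37, 7) + (25, 23). λ = (23 - 7)/(25 - 37) ≡ 16/31 mod 43. 31⁻¹ ≡ 25 (mod 43), so λ ≡ 13.
  x = λ² - 37 - 25 = 169 - 62 ≡ 21; y = λ·(37 - 21) - 7 ≡ 29. → (21, 29)
6G: (21, 29) + (25, 23). λ = (23 - 29)/(25 - 21) ≡ 37/4 mod 43. 4⁻¹ ≡ 11 (mod 43), so λ ≡ 20.
  x = λ² - 21 - 25 = 400 - 46 ≡ 10; y = λ·(21 - 10) - 29 ≡ 19. → (10, 19)
7G: (10, 19) + (25, 23). λ = (23 - 19)/(25 - 10) ≡ 4/15 mod 43. 15⁻¹ ≡ 23 (mod 43), so λ ≡ 6.
  x = λ² - 10 - 25 = 36 - 35 ≡ 1; y = λ·(10 - 1) - 19 ≡ 35. → (1, 35)

(1, 35)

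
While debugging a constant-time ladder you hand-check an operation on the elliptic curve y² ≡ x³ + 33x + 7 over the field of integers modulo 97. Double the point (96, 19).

tangent at (96, 19): λ = (3·96² + 33)/(2·19) ≡ 36/38. 38⁻¹ ≡ 23 (mod 97) since 38·23 = 874 ≡ 1, so λ ≡ 36·23 ≡ 52.
  x = λ² - 96 - 96 = 2704 - 192 ≡ 87; y = λ·(96 - 87) - 19 ≡ 61. → (87, 61)

(87, 61)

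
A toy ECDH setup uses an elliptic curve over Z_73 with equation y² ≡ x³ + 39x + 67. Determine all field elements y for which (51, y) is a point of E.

x³ + 39x + 67 = 134707 ≡ 22 (mod 73).
22 is a non-residue mod 73; no y exists.

none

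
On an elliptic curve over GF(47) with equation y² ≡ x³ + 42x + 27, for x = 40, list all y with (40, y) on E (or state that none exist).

1, 46

x³ + 42x + 27 = 65707 ≡ 1 (mod 47).
Square roots of 1 mod 47: 1 and 46 (since 1² = 1 ≡ 1).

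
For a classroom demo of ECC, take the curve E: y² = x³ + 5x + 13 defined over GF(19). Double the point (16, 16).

tangent at (16, 16): λ = (3·16² + 5)/(2·16) ≡ 13/13. 13⁻¹ ≡ 3 (mod 19) since 13·3 = 39 ≡ 1, so λ ≡ 13·3 ≡ 1.
  x = λ² - 16 - 16 = 1 - 32 ≡ 7; y = λ·(16 - 7) - 16 ≡ 12. → (7, 12)

(7, 12)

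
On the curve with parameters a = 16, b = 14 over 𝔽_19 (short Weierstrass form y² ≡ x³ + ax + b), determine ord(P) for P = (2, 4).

6

2P: tangent at (2, 4): λ = (3·2² + 16)/(2·4) ≡ 9/8. 8⁻¹ ≡ 12 (mod 19), so λ ≡ 9·12 ≡ 13.
  x = λ² - 2 - 2 = 169 - 4 ≡ 13; y = λ·(2 - 13) - 4 ≡ 5. → (13, 5)
3P: (13, 5) + (2, 4). λ = (4 - 5)/(2 - 13) ≡ 18/8 mod 19. 8⁻¹ ≡ 12 (mod 19), so λ ≡ 7.
  x = λ² - 13 - 2 = 49 - 15 ≡ 15; y = λ·(13 - 15) - 5 ≡ 0. → (15, 0)
4P: (15, 0) + (2, 4). λ = (4 - 0)/(2 - 15) ≡ 4/6 mod 19. 6⁻¹ ≡ 16 (mod 19), so λ ≡ 7.
  x = λ² - 15 - 2 = 49 - 17 ≡ 13; y = λ·(15 - 13) - 0 ≡ 14. → (13, 14)
5P: (13, 14) + (2, 4). λ = (4 - 14)/(2 - 13) ≡ 9/8 mod 19. 8⁻¹ ≡ 12 (mod 19), so λ ≡ 13.
  x = λ² - 13 - 2 = 169 - 15 ≡ 2; y = λ·(13 - 2) - 14 ≡ 15. → (2, 15)
6P: (2, 15) + (2, 4): same x and y₁ ≡ -y₂, so the sum is ∞.
6P = ∞, so the order is 6.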